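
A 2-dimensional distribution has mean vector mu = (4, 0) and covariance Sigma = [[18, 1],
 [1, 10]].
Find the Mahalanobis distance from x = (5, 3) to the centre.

Step 1 — centre the observation: (x - mu) = (1, 3).

Step 2 — invert Sigma. det(Sigma) = 18·10 - (1)² = 179.
  Sigma^{-1} = (1/det) · [[d, -b], [-b, a]] = [[0.0559, -0.0056],
 [-0.0056, 0.1006]].

Step 3 — form the quadratic (x - mu)^T · Sigma^{-1} · (x - mu):
  Sigma^{-1} · (x - mu) = (0.0391, 0.2961).
  (x - mu)^T · [Sigma^{-1} · (x - mu)] = (1)·(0.0391) + (3)·(0.2961) = 0.9274.

Step 4 — take square root: d = √(0.9274) ≈ 0.963.

d(x, mu) = √(0.9274) ≈ 0.963


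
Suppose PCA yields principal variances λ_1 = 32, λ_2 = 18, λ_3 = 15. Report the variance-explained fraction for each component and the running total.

Step 1 — total variance = trace(Sigma) = Σ λ_i = 32 + 18 + 15 = 65.

Step 2 — fraction explained by component i = λ_i / Σ λ:
  PC1: 32/65 = 0.4923
  PC2: 18/65 = 0.2769
  PC3: 15/65 = 0.2308

Step 3 — cumulative fraction after k components = (λ_1 + ... + λ_k) / Σ λ:
  k = 1: 32/65 = 0.4923
  k = 2: (32 + 18)/65 = 50/65 = 0.7692
  k = 3: (32 + 18 + 15)/65 = 65/65 = 1

Summary (fraction, with percent):

explained: PC1 0.4923 (49.23%), PC2 0.2769 (27.69%), PC3 0.2308 (23.08%);  cumulative: 0.4923, 0.7692, 1


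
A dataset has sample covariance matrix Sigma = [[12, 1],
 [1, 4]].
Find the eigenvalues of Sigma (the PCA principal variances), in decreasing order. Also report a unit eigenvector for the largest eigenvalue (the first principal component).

Step 1 — characteristic polynomial of 2×2 Sigma:
  det(Sigma - λI) = λ² - trace · λ + det = 0.
  trace = 12 + 4 = 16, det = 12·4 - (1)² = 47.
Step 2 — discriminant:
  Δ = trace² - 4·det = 256 - 188 = 68.
Step 3 — eigenvalues:
  λ = (trace ± √Δ)/2 = (16 ± 8.2462)/2,
  λ_1 = 12.1231,  λ_2 = 3.8769.

Step 4 — unit eigenvector for λ_1: solve (Sigma - λ_1 I)v = 0. First row:
  (12 - 12.1231)·v_x + (1)·v_y = 0, i.e. (-0.1231)·v_x + (1)·v_y = 0,
  so v ∝ (b, λ_1 - a) = (1, 0.1231) = u.
  ||u|| = √((1)² + (0.1231)²) = √(1.0152) ≈ 1.0075,
  v_1 = u/||u|| ≈ (0.9925, 0.1222) (||v_1|| = 1).

λ_1 = 12.1231,  λ_2 = 3.8769;  v_1 ≈ (0.9925, 0.1222)


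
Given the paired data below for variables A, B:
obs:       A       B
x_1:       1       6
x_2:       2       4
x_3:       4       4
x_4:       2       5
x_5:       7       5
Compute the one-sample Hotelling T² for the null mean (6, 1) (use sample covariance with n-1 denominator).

Step 1 — sample mean vector:
  mean(A) = (1 + 2 + 4 + 2 + 7) / 5 = 16/5 = 3.2
  mean(B) = (6 + 4 + 4 + 5 + 5) / 5 = 24/5 = 4.8
  x̄ = (3.2, 4.8),  deviation x̄ - mu_0 = (3.2, 4.8) - (6, 1) = (-2.8, 3.8).

Step 2 — sample covariance matrix, S[i,j] = (1/(n-1)) · Σ_k (x_{k,i} - mean_i) · (x_{k,j} - mean_j), divisor n-1 = 4:
  S[A,A] = ((-2.2)·(-2.2) + (-1.2)·(-1.2) + (0.8)·(0.8) + (-1.2)·(-1.2) + (3.8)·(3.8)) / 4 = 22.8/4 = 5.7
  S[A,B] = ((-2.2)·(1.2) + (-1.2)·(-0.8) + (0.8)·(-0.8) + (-1.2)·(0.2) + (3.8)·(0.2)) / 4 = -1.8/4 = -0.45
  S[B,B] = ((1.2)·(1.2) + (-0.8)·(-0.8) + (-0.8)·(-0.8) + (0.2)·(0.2) + (0.2)·(0.2)) / 4 = 2.8/4 = 0.7
  S = [[5.7, -0.45],
 [-0.45, 0.7]].

Step 3 — invert S. det(S) = 5.7·0.7 - (-0.45)² = 3.7875.
  S^{-1} = (1/det) · [[d, -b], [-b, a]] = [[0.1848, 0.1188],
 [0.1188, 1.505]].

Step 4 — quadratic form (x̄ - mu_0)^T · S^{-1} · (x̄ - mu_0):
  S^{-1} · (x̄ - mu_0) = (-0.066, 5.3861),
  (x̄ - mu_0)^T · [...] = (-2.8)·(-0.066) + (3.8)·(5.3861) = 20.6521.

Step 5 — scale by n: T² = 5 · 20.6521 = 103.2607.

T² ≈ 103.2607


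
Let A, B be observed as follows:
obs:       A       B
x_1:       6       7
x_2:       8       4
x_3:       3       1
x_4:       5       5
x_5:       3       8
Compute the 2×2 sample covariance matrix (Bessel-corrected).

Step 1 — column means:
  mean(A) = (6 + 8 + 3 + 5 + 3) / 5 = 25/5 = 5
  mean(B) = (7 + 4 + 1 + 5 + 8) / 5 = 25/5 = 5

Step 2 — sample covariance S[i,j] = (1/(n-1)) · Σ_k (x_{k,i} - mean_i) · (x_{k,j} - mean_j), with n-1 = 4.
  S[A,A] = ((1)·(1) + (3)·(3) + (-2)·(-2) + (0)·(0) + (-2)·(-2)) / 4 = 18/4 = 4.5
  S[A,B] = ((1)·(2) + (3)·(-1) + (-2)·(-4) + (0)·(0) + (-2)·(3)) / 4 = 1/4 = 0.25
  S[B,B] = ((2)·(2) + (-1)·(-1) + (-4)·(-4) + (0)·(0) + (3)·(3)) / 4 = 30/4 = 7.5

S is symmetric (S[j,i] = S[i,j]). Assembling:

S = [[4.5, 0.25],
 [0.25, 7.5]]


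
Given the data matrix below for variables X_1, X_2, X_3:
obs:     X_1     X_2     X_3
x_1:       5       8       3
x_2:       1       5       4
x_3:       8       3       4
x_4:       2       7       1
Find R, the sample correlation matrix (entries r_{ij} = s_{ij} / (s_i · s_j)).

Step 1 — column means:
  mean(X_1) = (5 + 1 + 8 + 2) / 4 = 16/4 = 4
  mean(X_2) = (8 + 5 + 3 + 7) / 4 = 23/4 = 5.75
  mean(X_3) = (3 + 4 + 4 + 1) / 4 = 12/4 = 3

Step 2 — sample variances and covariances s[i,j] = (1/(n-1)) · Σ_k (x_{k,i} - mean_i) · (x_{k,j} - mean_j), with n-1 = 3:
  s[X_1,X_1] = ((1)·(1) + (-3)·(-3) + (4)·(4) + (-2)·(-2)) / 3 = 30/3 = 10
  s[X_1,X_2] = ((1)·(2.25) + (-3)·(-0.75) + (4)·(-2.75) + (-2)·(1.25)) / 3 = -9/3 = -3
  s[X_1,X_3] = ((1)·(0) + (-3)·(1) + (4)·(1) + (-2)·(-2)) / 3 = 5/3 = 1.6667
  s[X_2,X_2] = ((2.25)·(2.25) + (-0.75)·(-0.75) + (-2.75)·(-2.75) + (1.25)·(1.25)) / 3 = 14.75/3 = 4.9167
  s[X_2,X_3] = ((2.25)·(0) + (-0.75)·(1) + (-2.75)·(1) + (1.25)·(-2)) / 3 = -6/3 = -2
  s[X_3,X_3] = ((0)·(0) + (1)·(1) + (1)·(1) + (-2)·(-2)) / 3 = 6/3 = 2
  Sample standard deviations s_i = √(s[i,i]):
  s(X_1) = √(10) = 3.1623
  s(X_2) = √(4.9167) = 2.2174
  s(X_3) = √(2) = 1.4142

Step 3 — r_{ij} = s_{ij} / (s_i · s_j):
  r[X_1,X_1] = 1 (diagonal).
  r[X_1,X_2] = -3 / (3.1623 · 2.2174) = -3 / 7.0119 = -0.4278
  r[X_1,X_3] = 1.6667 / (3.1623 · 1.4142) = 1.6667 / 4.4721 = 0.3727
  r[X_2,X_2] = 1 (diagonal).
  r[X_2,X_3] = -2 / (2.2174 · 1.4142) = -2 / 3.1358 = -0.6378
  r[X_3,X_3] = 1 (diagonal).

R is symmetric with unit diagonal. Assembling:

R = [[1, -0.4278, 0.3727],
 [-0.4278, 1, -0.6378],
 [0.3727, -0.6378, 1]]


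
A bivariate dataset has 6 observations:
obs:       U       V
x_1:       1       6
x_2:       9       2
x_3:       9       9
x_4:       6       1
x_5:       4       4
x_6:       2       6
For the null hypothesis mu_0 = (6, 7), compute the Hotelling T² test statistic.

Step 1 — sample mean vector:
  mean(U) = (1 + 9 + 9 + 6 + 4 + 2) / 6 = 31/6 = 5.1667
  mean(V) = (6 + 2 + 9 + 1 + 4 + 6) / 6 = 28/6 = 4.6667
  x̄ = (5.1667, 4.6667),  deviation x̄ - mu_0 = (5.1667, 4.6667) - (6, 7) = (-0.8333, -2.3333).

Step 2 — sample covariance matrix, S[i,j] = (1/(n-1)) · Σ_k (x_{k,i} - mean_i) · (x_{k,j} - mean_j), divisor n-1 = 5:
  S[U,U] = ((-4.1667)·(-4.1667) + (3.8333)·(3.8333) + (3.8333)·(3.8333) + (0.8333)·(0.8333) + (-1.1667)·(-1.1667) + (-3.1667)·(-3.1667)) / 5 = 58.8333/5 = 11.7667
  S[U,V] = ((-4.1667)·(1.3333) + (3.8333)·(-2.6667) + (3.8333)·(4.3333) + (0.8333)·(-3.6667) + (-1.1667)·(-0.6667) + (-3.1667)·(1.3333)) / 5 = -5.6667/5 = -1.1333
  S[V,V] = ((1.3333)·(1.3333) + (-2.6667)·(-2.6667) + (4.3333)·(4.3333) + (-3.6667)·(-3.6667) + (-0.6667)·(-0.6667) + (1.3333)·(1.3333)) / 5 = 43.3333/5 = 8.6667
  S = [[11.7667, -1.1333],
 [-1.1333, 8.6667]].

Step 3 — invert S. det(S) = 11.7667·8.6667 - (-1.1333)² = 100.6933.
  S^{-1} = (1/det) · [[d, -b], [-b, a]] = [[0.0861, 0.0113],
 [0.0113, 0.1169]].

Step 4 — quadratic form (x̄ - mu_0)^T · S^{-1} · (x̄ - mu_0):
  S^{-1} · (x̄ - mu_0) = (-0.098, -0.282),
  (x̄ - mu_0)^T · [...] = (-0.8333)·(-0.098) + (-2.3333)·(-0.282) = 0.7398.

Step 5 — scale by n: T² = 6 · 0.7398 = 4.4386.

T² ≈ 4.4386


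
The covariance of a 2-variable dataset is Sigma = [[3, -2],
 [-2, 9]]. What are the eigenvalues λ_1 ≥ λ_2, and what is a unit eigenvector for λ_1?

Step 1 — characteristic polynomial of 2×2 Sigma:
  det(Sigma - λI) = λ² - trace · λ + det = 0.
  trace = 3 + 9 = 12, det = 3·9 - (-2)² = 23.
Step 2 — discriminant:
  Δ = trace² - 4·det = 144 - 92 = 52.
Step 3 — eigenvalues:
  λ = (trace ± √Δ)/2 = (12 ± 7.2111)/2,
  λ_1 = 9.6056,  λ_2 = 2.3944.

Step 4 — unit eigenvector for λ_1: solve (Sigma - λ_1 I)v = 0. First row:
  (3 - 9.6056)·v_x + (-2)·v_y = 0, i.e. (-6.6056)·v_x + (-2)·v_y = 0,
  so v ∝ (b, λ_1 - a) = (-2, 6.6056); multiply by -1 so the first entry is positive: u = (2, -6.6056).
  ||u|| = √((2)² + (-6.6056)²) = √(47.6333) ≈ 6.9017,
  v_1 = u/||u|| ≈ (0.2898, -0.9571) (||v_1|| = 1).

λ_1 = 9.6056,  λ_2 = 2.3944;  v_1 ≈ (0.2898, -0.9571)


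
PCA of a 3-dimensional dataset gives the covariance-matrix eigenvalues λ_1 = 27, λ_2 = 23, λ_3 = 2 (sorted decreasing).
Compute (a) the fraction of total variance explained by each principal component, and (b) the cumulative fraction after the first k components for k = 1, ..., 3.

Step 1 — total variance = trace(Sigma) = Σ λ_i = 27 + 23 + 2 = 52.

Step 2 — fraction explained by component i = λ_i / Σ λ:
  PC1: 27/52 = 0.5192
  PC2: 23/52 = 0.4423
  PC3: 2/52 = 0.0385

Step 3 — cumulative fraction after k components = (λ_1 + ... + λ_k) / Σ λ:
  k = 1: 27/52 = 0.5192
  k = 2: (27 + 23)/52 = 50/52 = 0.9615
  k = 3: (27 + 23 + 2)/52 = 52/52 = 1

Summary (fraction, with percent):

explained: PC1 0.5192 (51.92%), PC2 0.4423 (44.23%), PC3 0.0385 (3.85%);  cumulative: 0.5192, 0.9615, 1


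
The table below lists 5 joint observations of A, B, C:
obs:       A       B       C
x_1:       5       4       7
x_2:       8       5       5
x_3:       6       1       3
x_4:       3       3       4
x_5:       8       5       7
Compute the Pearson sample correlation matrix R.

Step 1 — column means:
  mean(A) = (5 + 8 + 6 + 3 + 8) / 5 = 30/5 = 6
  mean(B) = (4 + 5 + 1 + 3 + 5) / 5 = 18/5 = 3.6
  mean(C) = (7 + 5 + 3 + 4 + 7) / 5 = 26/5 = 5.2

Step 2 — sample variances and covariances s[i,j] = (1/(n-1)) · Σ_k (x_{k,i} - mean_i) · (x_{k,j} - mean_j), with n-1 = 4:
  s[A,A] = ((-1)·(-1) + (2)·(2) + (0)·(0) + (-3)·(-3) + (2)·(2)) / 4 = 18/4 = 4.5
  s[A,B] = ((-1)·(0.4) + (2)·(1.4) + (0)·(-2.6) + (-3)·(-0.6) + (2)·(1.4)) / 4 = 7/4 = 1.75
  s[A,C] = ((-1)·(1.8) + (2)·(-0.2) + (0)·(-2.2) + (-3)·(-1.2) + (2)·(1.8)) / 4 = 5/4 = 1.25
  s[B,B] = ((0.4)·(0.4) + (1.4)·(1.4) + (-2.6)·(-2.6) + (-0.6)·(-0.6) + (1.4)·(1.4)) / 4 = 11.2/4 = 2.8
  s[B,C] = ((0.4)·(1.8) + (1.4)·(-0.2) + (-2.6)·(-2.2) + (-0.6)·(-1.2) + (1.4)·(1.8)) / 4 = 9.4/4 = 2.35
  s[C,C] = ((1.8)·(1.8) + (-0.2)·(-0.2) + (-2.2)·(-2.2) + (-1.2)·(-1.2) + (1.8)·(1.8)) / 4 = 12.8/4 = 3.2
  Sample standard deviations s_i = √(s[i,i]):
  s(A) = √(4.5) = 2.1213
  s(B) = √(2.8) = 1.6733
  s(C) = √(3.2) = 1.7889

Step 3 — r_{ij} = s_{ij} / (s_i · s_j):
  r[A,A] = 1 (diagonal).
  r[A,B] = 1.75 / (2.1213 · 1.6733) = 1.75 / 3.5496 = 0.493
  r[A,C] = 1.25 / (2.1213 · 1.7889) = 1.25 / 3.7947 = 0.3294
  r[B,B] = 1 (diagonal).
  r[B,C] = 2.35 / (1.6733 · 1.7889) = 2.35 / 2.9933 = 0.7851
  r[C,C] = 1 (diagonal).

R is symmetric with unit diagonal. Assembling:

R = [[1, 0.493, 0.3294],
 [0.493, 1, 0.7851],
 [0.3294, 0.7851, 1]]


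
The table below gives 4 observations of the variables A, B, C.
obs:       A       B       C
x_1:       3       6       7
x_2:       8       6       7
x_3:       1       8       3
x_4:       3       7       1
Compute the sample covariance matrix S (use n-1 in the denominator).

Step 1 — column means:
  mean(A) = (3 + 8 + 1 + 3) / 4 = 15/4 = 3.75
  mean(B) = (6 + 6 + 8 + 7) / 4 = 27/4 = 6.75
  mean(C) = (7 + 7 + 3 + 1) / 4 = 18/4 = 4.5

Step 2 — sample covariance S[i,j] = (1/(n-1)) · Σ_k (x_{k,i} - mean_i) · (x_{k,j} - mean_j), with n-1 = 3.
  S[A,A] = ((-0.75)·(-0.75) + (4.25)·(4.25) + (-2.75)·(-2.75) + (-0.75)·(-0.75)) / 3 = 26.75/3 = 8.9167
  S[A,B] = ((-0.75)·(-0.75) + (4.25)·(-0.75) + (-2.75)·(1.25) + (-0.75)·(0.25)) / 3 = -6.25/3 = -2.0833
  S[A,C] = ((-0.75)·(2.5) + (4.25)·(2.5) + (-2.75)·(-1.5) + (-0.75)·(-3.5)) / 3 = 15.5/3 = 5.1667
  S[B,B] = ((-0.75)·(-0.75) + (-0.75)·(-0.75) + (1.25)·(1.25) + (0.25)·(0.25)) / 3 = 2.75/3 = 0.9167
  S[B,C] = ((-0.75)·(2.5) + (-0.75)·(2.5) + (1.25)·(-1.5) + (0.25)·(-3.5)) / 3 = -6.5/3 = -2.1667
  S[C,C] = ((2.5)·(2.5) + (2.5)·(2.5) + (-1.5)·(-1.5) + (-3.5)·(-3.5)) / 3 = 27/3 = 9

S is symmetric (S[j,i] = S[i,j]). Assembling:

S = [[8.9167, -2.0833, 5.1667],
 [-2.0833, 0.9167, -2.1667],
 [5.1667, -2.1667, 9]]


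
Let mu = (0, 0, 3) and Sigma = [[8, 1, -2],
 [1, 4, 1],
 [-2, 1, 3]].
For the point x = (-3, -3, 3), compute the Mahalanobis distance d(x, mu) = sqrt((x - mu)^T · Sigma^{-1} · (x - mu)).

Step 1 — centre the observation: (x - mu) = (-3, -3, 0).

Step 2 — invert Sigma (cofactor / det for 3×3, or solve directly):
  Sigma^{-1} = [[0.1692, -0.0769, 0.1385],
 [-0.0769, 0.3077, -0.1538],
 [0.1385, -0.1538, 0.4769]].

Step 3 — form the quadratic (x - mu)^T · Sigma^{-1} · (x - mu):
  Sigma^{-1} · (x - mu) = (-0.2769, -0.6923, 0.0462).
  (x - mu)^T · [Sigma^{-1} · (x - mu)] = (-3)·(-0.2769) + (-3)·(-0.6923) + (0)·(0.0462) = 2.9077.

Step 4 — take square root: d = √(2.9077) ≈ 1.7052.

d(x, mu) = √(2.9077) ≈ 1.7052


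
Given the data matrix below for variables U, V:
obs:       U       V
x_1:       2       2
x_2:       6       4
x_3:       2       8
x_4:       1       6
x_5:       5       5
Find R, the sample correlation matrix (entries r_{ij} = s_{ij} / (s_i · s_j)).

Step 1 — column means:
  mean(U) = (2 + 6 + 2 + 1 + 5) / 5 = 16/5 = 3.2
  mean(V) = (2 + 4 + 8 + 6 + 5) / 5 = 25/5 = 5

Step 2 — sample variances and covariances s[i,j] = (1/(n-1)) · Σ_k (x_{k,i} - mean_i) · (x_{k,j} - mean_j), with n-1 = 4:
  s[U,U] = ((-1.2)·(-1.2) + (2.8)·(2.8) + (-1.2)·(-1.2) + (-2.2)·(-2.2) + (1.8)·(1.8)) / 4 = 18.8/4 = 4.7
  s[U,V] = ((-1.2)·(-3) + (2.8)·(-1) + (-1.2)·(3) + (-2.2)·(1) + (1.8)·(0)) / 4 = -5/4 = -1.25
  s[V,V] = ((-3)·(-3) + (-1)·(-1) + (3)·(3) + (1)·(1) + (0)·(0)) / 4 = 20/4 = 5
  Sample standard deviations s_i = √(s[i,i]):
  s(U) = √(4.7) = 2.1679
  s(V) = √(5) = 2.2361

Step 3 — r_{ij} = s_{ij} / (s_i · s_j):
  r[U,U] = 1 (diagonal).
  r[U,V] = -1.25 / (2.1679 · 2.2361) = -1.25 / 4.8477 = -0.2579
  r[V,V] = 1 (diagonal).

R is symmetric with unit diagonal. Assembling:

R = [[1, -0.2579],
 [-0.2579, 1]]


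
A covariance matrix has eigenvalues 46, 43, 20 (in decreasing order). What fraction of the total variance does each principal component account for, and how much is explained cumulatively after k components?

Step 1 — total variance = trace(Sigma) = Σ λ_i = 46 + 43 + 20 = 109.

Step 2 — fraction explained by component i = λ_i / Σ λ:
  PC1: 46/109 = 0.422
  PC2: 43/109 = 0.3945
  PC3: 20/109 = 0.1835

Step 3 — cumulative fraction after k components = (λ_1 + ... + λ_k) / Σ λ:
  k = 1: 46/109 = 0.422
  k = 2: (46 + 43)/109 = 89/109 = 0.8165
  k = 3: (46 + 43 + 20)/109 = 109/109 = 1

Summary (fraction, with percent):

explained: PC1 0.422 (42.2%), PC2 0.3945 (39.45%), PC3 0.1835 (18.35%);  cumulative: 0.422, 0.8165, 1


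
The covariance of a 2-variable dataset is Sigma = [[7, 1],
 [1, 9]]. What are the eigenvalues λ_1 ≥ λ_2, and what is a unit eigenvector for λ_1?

Step 1 — characteristic polynomial of 2×2 Sigma:
  det(Sigma - λI) = λ² - trace · λ + det = 0.
  trace = 7 + 9 = 16, det = 7·9 - (1)² = 62.
Step 2 — discriminant:
  Δ = trace² - 4·det = 256 - 248 = 8.
Step 3 — eigenvalues:
  λ = (trace ± √Δ)/2 = (16 ± 2.8284)/2,
  λ_1 = 9.4142,  λ_2 = 6.5858.

Step 4 — unit eigenvector for λ_1: solve (Sigma - λ_1 I)v = 0. First row:
  (7 - 9.4142)·v_x + (1)·v_y = 0, i.e. (-2.4142)·v_x + (1)·v_y = 0,
  so v ∝ (b, λ_1 - a) = (1, 2.4142) = u.
  ||u|| = √((1)² + (2.4142)²) = √(6.8284) ≈ 2.6131,
  v_1 = u/||u|| ≈ (0.3827, 0.9239) (||v_1|| = 1).

λ_1 = 9.4142,  λ_2 = 6.5858;  v_1 ≈ (0.3827, 0.9239)


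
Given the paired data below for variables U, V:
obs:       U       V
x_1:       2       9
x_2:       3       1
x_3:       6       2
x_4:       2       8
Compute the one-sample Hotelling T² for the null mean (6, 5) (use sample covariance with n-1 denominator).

Step 1 — sample mean vector:
  mean(U) = (2 + 3 + 6 + 2) / 4 = 13/4 = 3.25
  mean(V) = (9 + 1 + 2 + 8) / 4 = 20/4 = 5
  x̄ = (3.25, 5),  deviation x̄ - mu_0 = (3.25, 5) - (6, 5) = (-2.75, 0).

Step 2 — sample covariance matrix, S[i,j] = (1/(n-1)) · Σ_k (x_{k,i} - mean_i) · (x_{k,j} - mean_j), divisor n-1 = 3:
  S[U,U] = ((-1.25)·(-1.25) + (-0.25)·(-0.25) + (2.75)·(2.75) + (-1.25)·(-1.25)) / 3 = 10.75/3 = 3.5833
  S[U,V] = ((-1.25)·(4) + (-0.25)·(-4) + (2.75)·(-3) + (-1.25)·(3)) / 3 = -16/3 = -5.3333
  S[V,V] = ((4)·(4) + (-4)·(-4) + (-3)·(-3) + (3)·(3)) / 3 = 50/3 = 16.6667
  S = [[3.5833, -5.3333],
 [-5.3333, 16.6667]].

Step 3 — invert S. det(S) = 3.5833·16.6667 - (-5.3333)² = 31.2778.
  S^{-1} = (1/det) · [[d, -b], [-b, a]] = [[0.5329, 0.1705],
 [0.1705, 0.1146]].

Step 4 — quadratic form (x̄ - mu_0)^T · S^{-1} · (x̄ - mu_0):
  S^{-1} · (x̄ - mu_0) = (-1.4654, -0.4689),
  (x̄ - mu_0)^T · [...] = (-2.75)·(-1.4654) + (0)·(-0.4689) = 4.0298.

Step 5 — scale by n: T² = 4 · 4.0298 = 16.119.

T² ≈ 16.119


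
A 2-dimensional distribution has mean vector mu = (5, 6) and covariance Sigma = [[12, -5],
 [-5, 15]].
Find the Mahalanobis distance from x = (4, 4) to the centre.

Step 1 — centre the observation: (x - mu) = (-1, -2).

Step 2 — invert Sigma. det(Sigma) = 12·15 - (-5)² = 155.
  Sigma^{-1} = (1/det) · [[d, -b], [-b, a]] = [[0.0968, 0.0323],
 [0.0323, 0.0774]].

Step 3 — form the quadratic (x - mu)^T · Sigma^{-1} · (x - mu):
  Sigma^{-1} · (x - mu) = (-0.1613, -0.1871).
  (x - mu)^T · [Sigma^{-1} · (x - mu)] = (-1)·(-0.1613) + (-2)·(-0.1871) = 0.5355.

Step 4 — take square root: d = √(0.5355) ≈ 0.7318.

d(x, mu) = √(0.5355) ≈ 0.7318


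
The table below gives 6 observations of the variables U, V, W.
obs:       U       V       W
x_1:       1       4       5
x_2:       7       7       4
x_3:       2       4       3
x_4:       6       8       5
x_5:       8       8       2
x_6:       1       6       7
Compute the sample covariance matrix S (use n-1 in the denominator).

Step 1 — column means:
  mean(U) = (1 + 7 + 2 + 6 + 8 + 1) / 6 = 25/6 = 4.1667
  mean(V) = (4 + 7 + 4 + 8 + 8 + 6) / 6 = 37/6 = 6.1667
  mean(W) = (5 + 4 + 3 + 5 + 2 + 7) / 6 = 26/6 = 4.3333

Step 2 — sample covariance S[i,j] = (1/(n-1)) · Σ_k (x_{k,i} - mean_i) · (x_{k,j} - mean_j), with n-1 = 5.
  S[U,U] = ((-3.1667)·(-3.1667) + (2.8333)·(2.8333) + (-2.1667)·(-2.1667) + (1.8333)·(1.8333) + (3.8333)·(3.8333) + (-3.1667)·(-3.1667)) / 5 = 50.8333/5 = 10.1667
  S[U,V] = ((-3.1667)·(-2.1667) + (2.8333)·(0.8333) + (-2.1667)·(-2.1667) + (1.8333)·(1.8333) + (3.8333)·(1.8333) + (-3.1667)·(-0.1667)) / 5 = 24.8333/5 = 4.9667
  S[U,W] = ((-3.1667)·(0.6667) + (2.8333)·(-0.3333) + (-2.1667)·(-1.3333) + (1.8333)·(0.6667) + (3.8333)·(-2.3333) + (-3.1667)·(2.6667)) / 5 = -16.3333/5 = -3.2667
  S[V,V] = ((-2.1667)·(-2.1667) + (0.8333)·(0.8333) + (-2.1667)·(-2.1667) + (1.8333)·(1.8333) + (1.8333)·(1.8333) + (-0.1667)·(-0.1667)) / 5 = 16.8333/5 = 3.3667
  S[V,W] = ((-2.1667)·(0.6667) + (0.8333)·(-0.3333) + (-2.1667)·(-1.3333) + (1.8333)·(0.6667) + (1.8333)·(-2.3333) + (-0.1667)·(2.6667)) / 5 = -2.3333/5 = -0.4667
  S[W,W] = ((0.6667)·(0.6667) + (-0.3333)·(-0.3333) + (-1.3333)·(-1.3333) + (0.6667)·(0.6667) + (-2.3333)·(-2.3333) + (2.6667)·(2.6667)) / 5 = 15.3333/5 = 3.0667

S is symmetric (S[j,i] = S[i,j]). Assembling:

S = [[10.1667, 4.9667, -3.2667],
 [4.9667, 3.3667, -0.4667],
 [-3.2667, -0.4667, 3.0667]]


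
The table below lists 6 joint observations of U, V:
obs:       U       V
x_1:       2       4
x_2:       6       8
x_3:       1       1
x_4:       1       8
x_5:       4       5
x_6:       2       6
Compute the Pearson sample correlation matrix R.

Step 1 — column means:
  mean(U) = (2 + 6 + 1 + 1 + 4 + 2) / 6 = 16/6 = 2.6667
  mean(V) = (4 + 8 + 1 + 8 + 5 + 6) / 6 = 32/6 = 5.3333

Step 2 — sample variances and covariances s[i,j] = (1/(n-1)) · Σ_k (x_{k,i} - mean_i) · (x_{k,j} - mean_j), with n-1 = 5:
  s[U,U] = ((-0.6667)·(-0.6667) + (3.3333)·(3.3333) + (-1.6667)·(-1.6667) + (-1.6667)·(-1.6667) + (1.3333)·(1.3333) + (-0.6667)·(-0.6667)) / 5 = 19.3333/5 = 3.8667
  s[U,V] = ((-0.6667)·(-1.3333) + (3.3333)·(2.6667) + (-1.6667)·(-4.3333) + (-1.6667)·(2.6667) + (1.3333)·(-0.3333) + (-0.6667)·(0.6667)) / 5 = 11.6667/5 = 2.3333
  s[V,V] = ((-1.3333)·(-1.3333) + (2.6667)·(2.6667) + (-4.3333)·(-4.3333) + (2.6667)·(2.6667) + (-0.3333)·(-0.3333) + (0.6667)·(0.6667)) / 5 = 35.3333/5 = 7.0667
  Sample standard deviations s_i = √(s[i,i]):
  s(U) = √(3.8667) = 1.9664
  s(V) = √(7.0667) = 2.6583

Step 3 — r_{ij} = s_{ij} / (s_i · s_j):
  r[U,U] = 1 (diagonal).
  r[U,V] = 2.3333 / (1.9664 · 2.6583) = 2.3333 / 5.2273 = 0.4464
  r[V,V] = 1 (diagonal).

R is symmetric with unit diagonal. Assembling:

R = [[1, 0.4464],
 [0.4464, 1]]


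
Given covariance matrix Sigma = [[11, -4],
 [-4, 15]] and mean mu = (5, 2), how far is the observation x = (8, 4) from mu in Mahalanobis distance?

Step 1 — centre the observation: (x - mu) = (3, 2).

Step 2 — invert Sigma. det(Sigma) = 11·15 - (-4)² = 149.
  Sigma^{-1} = (1/det) · [[d, -b], [-b, a]] = [[0.1007, 0.0268],
 [0.0268, 0.0738]].

Step 3 — form the quadratic (x - mu)^T · Sigma^{-1} · (x - mu):
  Sigma^{-1} · (x - mu) = (0.3557, 0.2282).
  (x - mu)^T · [Sigma^{-1} · (x - mu)] = (3)·(0.3557) + (2)·(0.2282) = 1.5235.

Step 4 — take square root: d = √(1.5235) ≈ 1.2343.

d(x, mu) = √(1.5235) ≈ 1.2343


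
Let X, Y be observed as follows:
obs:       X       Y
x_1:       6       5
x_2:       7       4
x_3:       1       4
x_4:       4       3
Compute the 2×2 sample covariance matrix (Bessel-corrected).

Step 1 — column means:
  mean(X) = (6 + 7 + 1 + 4) / 4 = 18/4 = 4.5
  mean(Y) = (5 + 4 + 4 + 3) / 4 = 16/4 = 4

Step 2 — sample covariance S[i,j] = (1/(n-1)) · Σ_k (x_{k,i} - mean_i) · (x_{k,j} - mean_j), with n-1 = 3.
  S[X,X] = ((1.5)·(1.5) + (2.5)·(2.5) + (-3.5)·(-3.5) + (-0.5)·(-0.5)) / 3 = 21/3 = 7
  S[X,Y] = ((1.5)·(1) + (2.5)·(0) + (-3.5)·(0) + (-0.5)·(-1)) / 3 = 2/3 = 0.6667
  S[Y,Y] = ((1)·(1) + (0)·(0) + (0)·(0) + (-1)·(-1)) / 3 = 2/3 = 0.6667

S is symmetric (S[j,i] = S[i,j]). Assembling:

S = [[7, 0.6667],
 [0.6667, 0.6667]]


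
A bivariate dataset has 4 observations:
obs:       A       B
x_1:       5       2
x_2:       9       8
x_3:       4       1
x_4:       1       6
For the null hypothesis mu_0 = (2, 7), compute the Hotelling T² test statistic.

Step 1 — sample mean vector:
  mean(A) = (5 + 9 + 4 + 1) / 4 = 19/4 = 4.75
  mean(B) = (2 + 8 + 1 + 6) / 4 = 17/4 = 4.25
  x̄ = (4.75, 4.25),  deviation x̄ - mu_0 = (4.75, 4.25) - (2, 7) = (2.75, -2.75).

Step 2 — sample covariance matrix, S[i,j] = (1/(n-1)) · Σ_k (x_{k,i} - mean_i) · (x_{k,j} - mean_j), divisor n-1 = 3:
  S[A,A] = ((0.25)·(0.25) + (4.25)·(4.25) + (-0.75)·(-0.75) + (-3.75)·(-3.75)) / 3 = 32.75/3 = 10.9167
  S[A,B] = ((0.25)·(-2.25) + (4.25)·(3.75) + (-0.75)·(-3.25) + (-3.75)·(1.75)) / 3 = 11.25/3 = 3.75
  S[B,B] = ((-2.25)·(-2.25) + (3.75)·(3.75) + (-3.25)·(-3.25) + (1.75)·(1.75)) / 3 = 32.75/3 = 10.9167
  S = [[10.9167, 3.75],
 [3.75, 10.9167]].

Step 3 — invert S. det(S) = 10.9167·10.9167 - (3.75)² = 105.1111.
  S^{-1} = (1/det) · [[d, -b], [-b, a]] = [[0.1039, -0.0357],
 [-0.0357, 0.1039]].

Step 4 — quadratic form (x̄ - mu_0)^T · S^{-1} · (x̄ - mu_0):
  S^{-1} · (x̄ - mu_0) = (0.3837, -0.3837),
  (x̄ - mu_0)^T · [...] = (2.75)·(0.3837) + (-2.75)·(-0.3837) = 2.1105.

Step 5 — scale by n: T² = 4 · 2.1105 = 8.4419.

T² ≈ 8.4419


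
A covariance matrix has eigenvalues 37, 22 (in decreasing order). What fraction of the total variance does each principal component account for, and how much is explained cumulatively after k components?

Step 1 — total variance = trace(Sigma) = Σ λ_i = 37 + 22 = 59.

Step 2 — fraction explained by component i = λ_i / Σ λ:
  PC1: 37/59 = 0.6271
  PC2: 22/59 = 0.3729

Step 3 — cumulative fraction after k components = (λ_1 + ... + λ_k) / Σ λ:
  k = 1: 37/59 = 0.6271
  k = 2: (37 + 22)/59 = 59/59 = 1

Summary (fraction, with percent):

explained: PC1 0.6271 (62.71%), PC2 0.3729 (37.29%);  cumulative: 0.6271, 1


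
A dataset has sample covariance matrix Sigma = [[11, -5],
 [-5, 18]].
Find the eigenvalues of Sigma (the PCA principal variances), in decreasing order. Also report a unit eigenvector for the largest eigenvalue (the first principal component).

Step 1 — characteristic polynomial of 2×2 Sigma:
  det(Sigma - λI) = λ² - trace · λ + det = 0.
  trace = 11 + 18 = 29, det = 11·18 - (-5)² = 173.
Step 2 — discriminant:
  Δ = trace² - 4·det = 841 - 692 = 149.
Step 3 — eigenvalues:
  λ = (trace ± √Δ)/2 = (29 ± 12.2066)/2,
  λ_1 = 20.6033,  λ_2 = 8.3967.

Step 4 — unit eigenvector for λ_1: solve (Sigma - λ_1 I)v = 0. First row:
  (11 - 20.6033)·v_x + (-5)·v_y = 0, i.e. (-9.6033)·v_x + (-5)·v_y = 0,
  so v ∝ (b, λ_1 - a) = (-5, 9.6033); multiply by -1 so the first entry is positive: u = (5, -9.6033).
  ||u|| = √((5)² + (-9.6033)²) = √(117.2229) ≈ 10.827,
  v_1 = u/||u|| ≈ (0.4618, -0.887) (||v_1|| = 1).

λ_1 = 20.6033,  λ_2 = 8.3967;  v_1 ≈ (0.4618, -0.887)


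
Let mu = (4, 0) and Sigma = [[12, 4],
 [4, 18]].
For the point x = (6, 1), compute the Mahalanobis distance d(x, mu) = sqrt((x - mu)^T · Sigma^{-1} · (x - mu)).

Step 1 — centre the observation: (x - mu) = (2, 1).

Step 2 — invert Sigma. det(Sigma) = 12·18 - (4)² = 200.
  Sigma^{-1} = (1/det) · [[d, -b], [-b, a]] = [[0.09, -0.02],
 [-0.02, 0.06]].

Step 3 — form the quadratic (x - mu)^T · Sigma^{-1} · (x - mu):
  Sigma^{-1} · (x - mu) = (0.16, 0.02).
  (x - mu)^T · [Sigma^{-1} · (x - mu)] = (2)·(0.16) + (1)·(0.02) = 0.34.

Step 4 — take square root: d = √(0.34) ≈ 0.5831.

d(x, mu) = √(0.34) ≈ 0.5831


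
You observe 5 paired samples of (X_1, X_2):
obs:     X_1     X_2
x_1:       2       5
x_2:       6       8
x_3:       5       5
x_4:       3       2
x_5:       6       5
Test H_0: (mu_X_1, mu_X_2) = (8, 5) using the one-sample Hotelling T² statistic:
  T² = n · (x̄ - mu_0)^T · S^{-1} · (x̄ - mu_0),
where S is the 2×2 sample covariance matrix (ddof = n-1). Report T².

Step 1 — sample mean vector:
  mean(X_1) = (2 + 6 + 5 + 3 + 6) / 5 = 22/5 = 4.4
  mean(X_2) = (5 + 8 + 5 + 2 + 5) / 5 = 25/5 = 5
  x̄ = (4.4, 5),  deviation x̄ - mu_0 = (4.4, 5) - (8, 5) = (-3.6, 0).

Step 2 — sample covariance matrix, S[i,j] = (1/(n-1)) · Σ_k (x_{k,i} - mean_i) · (x_{k,j} - mean_j), divisor n-1 = 4:
  S[X_1,X_1] = ((-2.4)·(-2.4) + (1.6)·(1.6) + (0.6)·(0.6) + (-1.4)·(-1.4) + (1.6)·(1.6)) / 4 = 13.2/4 = 3.3
  S[X_1,X_2] = ((-2.4)·(0) + (1.6)·(3) + (0.6)·(0) + (-1.4)·(-3) + (1.6)·(0)) / 4 = 9/4 = 2.25
  S[X_2,X_2] = ((0)·(0) + (3)·(3) + (0)·(0) + (-3)·(-3) + (0)·(0)) / 4 = 18/4 = 4.5
  S = [[3.3, 2.25],
 [2.25, 4.5]].

Step 3 — invert S. det(S) = 3.3·4.5 - (2.25)² = 9.7875.
  S^{-1} = (1/det) · [[d, -b], [-b, a]] = [[0.4598, -0.2299],
 [-0.2299, 0.3372]].

Step 4 — quadratic form (x̄ - mu_0)^T · S^{-1} · (x̄ - mu_0):
  S^{-1} · (x̄ - mu_0) = (-1.6552, 0.8276),
  (x̄ - mu_0)^T · [...] = (-3.6)·(-1.6552) + (0)·(0.8276) = 5.9586.

Step 5 — scale by n: T² = 5 · 5.9586 = 29.7931.

T² ≈ 29.7931


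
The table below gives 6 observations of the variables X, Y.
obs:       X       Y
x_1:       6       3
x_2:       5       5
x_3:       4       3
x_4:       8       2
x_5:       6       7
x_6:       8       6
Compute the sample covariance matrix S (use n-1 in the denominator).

Step 1 — column means:
  mean(X) = (6 + 5 + 4 + 8 + 6 + 8) / 6 = 37/6 = 6.1667
  mean(Y) = (3 + 5 + 3 + 2 + 7 + 6) / 6 = 26/6 = 4.3333

Step 2 — sample covariance S[i,j] = (1/(n-1)) · Σ_k (x_{k,i} - mean_i) · (x_{k,j} - mean_j), with n-1 = 5.
  S[X,X] = ((-0.1667)·(-0.1667) + (-1.1667)·(-1.1667) + (-2.1667)·(-2.1667) + (1.8333)·(1.8333) + (-0.1667)·(-0.1667) + (1.8333)·(1.8333)) / 5 = 12.8333/5 = 2.5667
  S[X,Y] = ((-0.1667)·(-1.3333) + (-1.1667)·(0.6667) + (-2.1667)·(-1.3333) + (1.8333)·(-2.3333) + (-0.1667)·(2.6667) + (1.8333)·(1.6667)) / 5 = 0.6667/5 = 0.1333
  S[Y,Y] = ((-1.3333)·(-1.3333) + (0.6667)·(0.6667) + (-1.3333)·(-1.3333) + (-2.3333)·(-2.3333) + (2.6667)·(2.6667) + (1.6667)·(1.6667)) / 5 = 19.3333/5 = 3.8667

S is symmetric (S[j,i] = S[i,j]). Assembling:

S = [[2.5667, 0.1333],
 [0.1333, 3.8667]]


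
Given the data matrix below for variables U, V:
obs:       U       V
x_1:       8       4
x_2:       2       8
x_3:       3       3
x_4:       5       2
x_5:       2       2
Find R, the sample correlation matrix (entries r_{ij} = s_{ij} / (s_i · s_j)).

Step 1 — column means:
  mean(U) = (8 + 2 + 3 + 5 + 2) / 5 = 20/5 = 4
  mean(V) = (4 + 8 + 3 + 2 + 2) / 5 = 19/5 = 3.8

Step 2 — sample variances and covariances s[i,j] = (1/(n-1)) · Σ_k (x_{k,i} - mean_i) · (x_{k,j} - mean_j), with n-1 = 4:
  s[U,U] = ((4)·(4) + (-2)·(-2) + (-1)·(-1) + (1)·(1) + (-2)·(-2)) / 4 = 26/4 = 6.5
  s[U,V] = ((4)·(0.2) + (-2)·(4.2) + (-1)·(-0.8) + (1)·(-1.8) + (-2)·(-1.8)) / 4 = -5/4 = -1.25
  s[V,V] = ((0.2)·(0.2) + (4.2)·(4.2) + (-0.8)·(-0.8) + (-1.8)·(-1.8) + (-1.8)·(-1.8)) / 4 = 24.8/4 = 6.2
  Sample standard deviations s_i = √(s[i,i]):
  s(U) = √(6.5) = 2.5495
  s(V) = √(6.2) = 2.49

Step 3 — r_{ij} = s_{ij} / (s_i · s_j):
  r[U,U] = 1 (diagonal).
  r[U,V] = -1.25 / (2.5495 · 2.49) = -1.25 / 6.3482 = -0.1969
  r[V,V] = 1 (diagonal).

R is symmetric with unit diagonal. Assembling:

R = [[1, -0.1969],
 [-0.1969, 1]]


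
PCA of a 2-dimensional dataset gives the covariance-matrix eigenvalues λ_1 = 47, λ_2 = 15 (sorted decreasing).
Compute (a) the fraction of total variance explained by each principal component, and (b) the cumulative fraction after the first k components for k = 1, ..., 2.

Step 1 — total variance = trace(Sigma) = Σ λ_i = 47 + 15 = 62.

Step 2 — fraction explained by component i = λ_i / Σ λ:
  PC1: 47/62 = 0.7581
  PC2: 15/62 = 0.2419

Step 3 — cumulative fraction after k components = (λ_1 + ... + λ_k) / Σ λ:
  k = 1: 47/62 = 0.7581
  k = 2: (47 + 15)/62 = 62/62 = 1

Summary (fraction, with percent):

explained: PC1 0.7581 (75.81%), PC2 0.2419 (24.19%);  cumulative: 0.7581, 1


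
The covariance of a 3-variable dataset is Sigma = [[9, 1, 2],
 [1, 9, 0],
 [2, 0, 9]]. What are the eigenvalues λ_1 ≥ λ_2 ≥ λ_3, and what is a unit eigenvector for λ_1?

Step 1 — characteristic polynomial p(λ) = det(λI - Sigma) = λ³ - tr·λ² + c_1·λ - det, where tr = trace, c_1 = sum of the principal 2×2 minors, det = det(Sigma):
  tr = 9 + 9 + 9 = 27,
  c_1 = (9·9 - (1)²) + (9·9 - (2)²) + (9·9 - (0)²) = 80 + 77 + 81 = 238,
  det = 9·(9·9 - (0)²) - (1)·((1)·9 - (0)·(2)) + (2)·((1)·(0) - 9·(2)) = 9·(81) - (1)·(9) + (2)·(-18) = 684.
  So p(λ) = λ³ - 27λ² + 238λ - 684.
Step 2 — look for an integer root (rational root theorem: any rational root is an integer divisor of 684). Testing λ = 9:
  p(9) = 729 - 2187 + 2142 - 684 = 0  ✓
  Dividing out (λ - 9): p(λ) = (λ - 9)(λ² - 18λ + 76).
Step 3 — remaining eigenvalues from the quadratic λ² - 18λ + 76 = 0:
  Δ = 18² - 4·76 = 324 - 304 = 20,  λ = (18 ± √20)/2 = (18 ± 4.4721)/2 ≈ 11.2361 or 6.7639.
  Sorted: λ_1 = 11.2361,  λ_2 = 9,  λ_3 = 6.7639  (check: sum = 27 = tr ✓).

Step 4 — unit eigenvector for λ_1 ≈ 11.2361: v spans the null space of (Sigma - λ_1 I), whose rows are
  r_1 = (-2.2361, 1, 2),  r_2 = (1, -2.2361, 0),  r_3 = (2, 0, -2.2361).
  v is orthogonal to every row, so take v ∝ r_1 × r_2 = ((1)·(0) - (2)·(-2.2361), (2)·(1) - (-2.2361)·(0), (-2.2361)·(-2.2361) - (1)·(1)) ≈ (4.4721, 2, 4).
  Let u = (4.4721, 2, 4).
  ||u|| = √((4.4721)² + (2)² + (4)²) = √(40) ≈ 6.3246,  v_1 = u/||u|| ≈ (0.7071, 0.3162, 0.6325) (||v_1|| = 1).

λ_1 = 11.2361,  λ_2 = 9,  λ_3 = 6.7639;  v_1 ≈ (0.7071, 0.3162, 0.6325)


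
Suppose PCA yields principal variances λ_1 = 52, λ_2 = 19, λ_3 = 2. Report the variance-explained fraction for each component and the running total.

Step 1 — total variance = trace(Sigma) = Σ λ_i = 52 + 19 + 2 = 73.

Step 2 — fraction explained by component i = λ_i / Σ λ:
  PC1: 52/73 = 0.7123
  PC2: 19/73 = 0.2603
  PC3: 2/73 = 0.0274

Step 3 — cumulative fraction after k components = (λ_1 + ... + λ_k) / Σ λ:
  k = 1: 52/73 = 0.7123
  k = 2: (52 + 19)/73 = 71/73 = 0.9726
  k = 3: (52 + 19 + 2)/73 = 73/73 = 1

Summary (fraction, with percent):

explained: PC1 0.7123 (71.23%), PC2 0.2603 (26.03%), PC3 0.0274 (2.74%);  cumulative: 0.7123, 0.9726, 1


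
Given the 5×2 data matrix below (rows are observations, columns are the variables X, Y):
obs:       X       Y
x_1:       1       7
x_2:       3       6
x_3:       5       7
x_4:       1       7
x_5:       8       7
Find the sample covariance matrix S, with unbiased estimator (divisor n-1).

Step 1 — column means:
  mean(X) = (1 + 3 + 5 + 1 + 8) / 5 = 18/5 = 3.6
  mean(Y) = (7 + 6 + 7 + 7 + 7) / 5 = 34/5 = 6.8

Step 2 — sample covariance S[i,j] = (1/(n-1)) · Σ_k (x_{k,i} - mean_i) · (x_{k,j} - mean_j), with n-1 = 4.
  S[X,X] = ((-2.6)·(-2.6) + (-0.6)·(-0.6) + (1.4)·(1.4) + (-2.6)·(-2.6) + (4.4)·(4.4)) / 4 = 35.2/4 = 8.8
  S[X,Y] = ((-2.6)·(0.2) + (-0.6)·(-0.8) + (1.4)·(0.2) + (-2.6)·(0.2) + (4.4)·(0.2)) / 4 = 0.6/4 = 0.15
  S[Y,Y] = ((0.2)·(0.2) + (-0.8)·(-0.8) + (0.2)·(0.2) + (0.2)·(0.2) + (0.2)·(0.2)) / 4 = 0.8/4 = 0.2

S is symmetric (S[j,i] = S[i,j]). Assembling:

S = [[8.8, 0.15],
 [0.15, 0.2]]


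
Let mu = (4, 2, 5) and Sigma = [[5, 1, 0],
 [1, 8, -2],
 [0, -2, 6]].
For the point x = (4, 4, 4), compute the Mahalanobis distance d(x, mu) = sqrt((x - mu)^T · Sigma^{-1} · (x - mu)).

Step 1 — centre the observation: (x - mu) = (0, 2, -1).

Step 2 — invert Sigma (cofactor / det for 3×3, or solve directly):
  Sigma^{-1} = [[0.2056, -0.028, -0.0093],
 [-0.028, 0.1402, 0.0467],
 [-0.0093, 0.0467, 0.1822]].

Step 3 — form the quadratic (x - mu)^T · Sigma^{-1} · (x - mu):
  Sigma^{-1} · (x - mu) = (-0.0467, 0.2336, -0.0888).
  (x - mu)^T · [Sigma^{-1} · (x - mu)] = (0)·(-0.0467) + (2)·(0.2336) + (-1)·(-0.0888) = 0.5561.

Step 4 — take square root: d = √(0.5561) ≈ 0.7457.

d(x, mu) = √(0.5561) ≈ 0.7457


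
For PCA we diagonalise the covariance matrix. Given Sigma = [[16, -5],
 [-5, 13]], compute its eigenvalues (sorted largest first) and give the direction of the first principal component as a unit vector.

Step 1 — characteristic polynomial of 2×2 Sigma:
  det(Sigma - λI) = λ² - trace · λ + det = 0.
  trace = 16 + 13 = 29, det = 16·13 - (-5)² = 183.
Step 2 — discriminant:
  Δ = trace² - 4·det = 841 - 732 = 109.
Step 3 — eigenvalues:
  λ = (trace ± √Δ)/2 = (29 ± 10.4403)/2,
  λ_1 = 19.7202,  λ_2 = 9.2798.

Step 4 — unit eigenvector for λ_1: solve (Sigma - λ_1 I)v = 0. First row:
  (16 - 19.7202)·v_x + (-5)·v_y = 0, i.e. (-3.7202)·v_x + (-5)·v_y = 0,
  so v ∝ (b, λ_1 - a) = (-5, 3.7202); multiply by -1 so the first entry is positive: u = (5, -3.7202).
  ||u|| = √((5)² + (-3.7202)²) = √(38.8395) ≈ 6.2321,
  v_1 = u/||u|| ≈ (0.8023, -0.5969) (||v_1|| = 1).

λ_1 = 19.7202,  λ_2 = 9.2798;  v_1 ≈ (0.8023, -0.5969)


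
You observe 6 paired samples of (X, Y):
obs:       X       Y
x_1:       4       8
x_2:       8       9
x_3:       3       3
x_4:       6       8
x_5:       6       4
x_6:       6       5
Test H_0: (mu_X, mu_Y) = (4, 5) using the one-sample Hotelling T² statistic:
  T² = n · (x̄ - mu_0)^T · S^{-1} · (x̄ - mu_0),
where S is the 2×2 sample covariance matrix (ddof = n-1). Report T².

Step 1 — sample mean vector:
  mean(X) = (4 + 8 + 3 + 6 + 6 + 6) / 6 = 33/6 = 5.5
  mean(Y) = (8 + 9 + 3 + 8 + 4 + 5) / 6 = 37/6 = 6.1667
  x̄ = (5.5, 6.1667),  deviation x̄ - mu_0 = (5.5, 6.1667) - (4, 5) = (1.5, 1.1667).

Step 2 — sample covariance matrix, S[i,j] = (1/(n-1)) · Σ_k (x_{k,i} - mean_i) · (x_{k,j} - mean_j), divisor n-1 = 5:
  S[X,X] = ((-1.5)·(-1.5) + (2.5)·(2.5) + (-2.5)·(-2.5) + (0.5)·(0.5) + (0.5)·(0.5) + (0.5)·(0.5)) / 5 = 15.5/5 = 3.1
  S[X,Y] = ((-1.5)·(1.8333) + (2.5)·(2.8333) + (-2.5)·(-3.1667) + (0.5)·(1.8333) + (0.5)·(-2.1667) + (0.5)·(-1.1667)) / 5 = 11.5/5 = 2.3
  S[Y,Y] = ((1.8333)·(1.8333) + (2.8333)·(2.8333) + (-3.1667)·(-3.1667) + (1.8333)·(1.8333) + (-2.1667)·(-2.1667) + (-1.1667)·(-1.1667)) / 5 = 30.8333/5 = 6.1667
  S = [[3.1, 2.3],
 [2.3, 6.1667]].

Step 3 — invert S. det(S) = 3.1·6.1667 - (2.3)² = 13.8267.
  S^{-1} = (1/det) · [[d, -b], [-b, a]] = [[0.446, -0.1663],
 [-0.1663, 0.2242]].

Step 4 — quadratic form (x̄ - mu_0)^T · S^{-1} · (x̄ - mu_0):
  S^{-1} · (x̄ - mu_0) = (0.4749, 0.0121),
  (x̄ - mu_0)^T · [...] = (1.5)·(0.4749) + (1.1667)·(0.0121) = 0.7265.

Step 5 — scale by n: T² = 6 · 0.7265 = 4.3587.

T² ≈ 4.3587


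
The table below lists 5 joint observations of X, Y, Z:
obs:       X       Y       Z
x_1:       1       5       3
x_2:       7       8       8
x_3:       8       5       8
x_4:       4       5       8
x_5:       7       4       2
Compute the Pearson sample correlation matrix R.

Step 1 — column means:
  mean(X) = (1 + 7 + 8 + 4 + 7) / 5 = 27/5 = 5.4
  mean(Y) = (5 + 8 + 5 + 5 + 4) / 5 = 27/5 = 5.4
  mean(Z) = (3 + 8 + 8 + 8 + 2) / 5 = 29/5 = 5.8

Step 2 — sample variances and covariances s[i,j] = (1/(n-1)) · Σ_k (x_{k,i} - mean_i) · (x_{k,j} - mean_j), with n-1 = 4:
  s[X,X] = ((-4.4)·(-4.4) + (1.6)·(1.6) + (2.6)·(2.6) + (-1.4)·(-1.4) + (1.6)·(1.6)) / 4 = 33.2/4 = 8.3
  s[X,Y] = ((-4.4)·(-0.4) + (1.6)·(2.6) + (2.6)·(-0.4) + (-1.4)·(-0.4) + (1.6)·(-1.4)) / 4 = 3.2/4 = 0.8
  s[X,Z] = ((-4.4)·(-2.8) + (1.6)·(2.2) + (2.6)·(2.2) + (-1.4)·(2.2) + (1.6)·(-3.8)) / 4 = 12.4/4 = 3.1
  s[Y,Y] = ((-0.4)·(-0.4) + (2.6)·(2.6) + (-0.4)·(-0.4) + (-0.4)·(-0.4) + (-1.4)·(-1.4)) / 4 = 9.2/4 = 2.3
  s[Y,Z] = ((-0.4)·(-2.8) + (2.6)·(2.2) + (-0.4)·(2.2) + (-0.4)·(2.2) + (-1.4)·(-3.8)) / 4 = 10.4/4 = 2.6
  s[Z,Z] = ((-2.8)·(-2.8) + (2.2)·(2.2) + (2.2)·(2.2) + (2.2)·(2.2) + (-3.8)·(-3.8)) / 4 = 36.8/4 = 9.2
  Sample standard deviations s_i = √(s[i,i]):
  s(X) = √(8.3) = 2.881
  s(Y) = √(2.3) = 1.5166
  s(Z) = √(9.2) = 3.0332

Step 3 — r_{ij} = s_{ij} / (s_i · s_j):
  r[X,X] = 1 (diagonal).
  r[X,Y] = 0.8 / (2.881 · 1.5166) = 0.8 / 4.3692 = 0.1831
  r[X,Z] = 3.1 / (2.881 · 3.0332) = 3.1 / 8.7384 = 0.3548
  r[Y,Y] = 1 (diagonal).
  r[Y,Z] = 2.6 / (1.5166 · 3.0332) = 2.6 / 4.6 = 0.5652
  r[Z,Z] = 1 (diagonal).

R is symmetric with unit diagonal. Assembling:

R = [[1, 0.1831, 0.3548],
 [0.1831, 1, 0.5652],
 [0.3548, 0.5652, 1]]


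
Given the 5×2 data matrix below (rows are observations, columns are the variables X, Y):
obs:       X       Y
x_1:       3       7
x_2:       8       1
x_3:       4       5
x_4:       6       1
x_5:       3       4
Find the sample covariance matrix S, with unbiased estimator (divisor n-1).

Step 1 — column means:
  mean(X) = (3 + 8 + 4 + 6 + 3) / 5 = 24/5 = 4.8
  mean(Y) = (7 + 1 + 5 + 1 + 4) / 5 = 18/5 = 3.6

Step 2 — sample covariance S[i,j] = (1/(n-1)) · Σ_k (x_{k,i} - mean_i) · (x_{k,j} - mean_j), with n-1 = 4.
  S[X,X] = ((-1.8)·(-1.8) + (3.2)·(3.2) + (-0.8)·(-0.8) + (1.2)·(1.2) + (-1.8)·(-1.8)) / 4 = 18.8/4 = 4.7
  S[X,Y] = ((-1.8)·(3.4) + (3.2)·(-2.6) + (-0.8)·(1.4) + (1.2)·(-2.6) + (-1.8)·(0.4)) / 4 = -19.4/4 = -4.85
  S[Y,Y] = ((3.4)·(3.4) + (-2.6)·(-2.6) + (1.4)·(1.4) + (-2.6)·(-2.6) + (0.4)·(0.4)) / 4 = 27.2/4 = 6.8

S is symmetric (S[j,i] = S[i,j]). Assembling:

S = [[4.7, -4.85],
 [-4.85, 6.8]]


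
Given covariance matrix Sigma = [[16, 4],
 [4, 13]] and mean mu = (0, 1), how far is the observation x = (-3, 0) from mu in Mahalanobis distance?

Step 1 — centre the observation: (x - mu) = (-3, -1).

Step 2 — invert Sigma. det(Sigma) = 16·13 - (4)² = 192.
  Sigma^{-1} = (1/det) · [[d, -b], [-b, a]] = [[0.0677, -0.0208],
 [-0.0208, 0.0833]].

Step 3 — form the quadratic (x - mu)^T · Sigma^{-1} · (x - mu):
  Sigma^{-1} · (x - mu) = (-0.1823, -0.0208).
  (x - mu)^T · [Sigma^{-1} · (x - mu)] = (-3)·(-0.1823) + (-1)·(-0.0208) = 0.5677.

Step 4 — take square root: d = √(0.5677) ≈ 0.7535.

d(x, mu) = √(0.5677) ≈ 0.7535
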